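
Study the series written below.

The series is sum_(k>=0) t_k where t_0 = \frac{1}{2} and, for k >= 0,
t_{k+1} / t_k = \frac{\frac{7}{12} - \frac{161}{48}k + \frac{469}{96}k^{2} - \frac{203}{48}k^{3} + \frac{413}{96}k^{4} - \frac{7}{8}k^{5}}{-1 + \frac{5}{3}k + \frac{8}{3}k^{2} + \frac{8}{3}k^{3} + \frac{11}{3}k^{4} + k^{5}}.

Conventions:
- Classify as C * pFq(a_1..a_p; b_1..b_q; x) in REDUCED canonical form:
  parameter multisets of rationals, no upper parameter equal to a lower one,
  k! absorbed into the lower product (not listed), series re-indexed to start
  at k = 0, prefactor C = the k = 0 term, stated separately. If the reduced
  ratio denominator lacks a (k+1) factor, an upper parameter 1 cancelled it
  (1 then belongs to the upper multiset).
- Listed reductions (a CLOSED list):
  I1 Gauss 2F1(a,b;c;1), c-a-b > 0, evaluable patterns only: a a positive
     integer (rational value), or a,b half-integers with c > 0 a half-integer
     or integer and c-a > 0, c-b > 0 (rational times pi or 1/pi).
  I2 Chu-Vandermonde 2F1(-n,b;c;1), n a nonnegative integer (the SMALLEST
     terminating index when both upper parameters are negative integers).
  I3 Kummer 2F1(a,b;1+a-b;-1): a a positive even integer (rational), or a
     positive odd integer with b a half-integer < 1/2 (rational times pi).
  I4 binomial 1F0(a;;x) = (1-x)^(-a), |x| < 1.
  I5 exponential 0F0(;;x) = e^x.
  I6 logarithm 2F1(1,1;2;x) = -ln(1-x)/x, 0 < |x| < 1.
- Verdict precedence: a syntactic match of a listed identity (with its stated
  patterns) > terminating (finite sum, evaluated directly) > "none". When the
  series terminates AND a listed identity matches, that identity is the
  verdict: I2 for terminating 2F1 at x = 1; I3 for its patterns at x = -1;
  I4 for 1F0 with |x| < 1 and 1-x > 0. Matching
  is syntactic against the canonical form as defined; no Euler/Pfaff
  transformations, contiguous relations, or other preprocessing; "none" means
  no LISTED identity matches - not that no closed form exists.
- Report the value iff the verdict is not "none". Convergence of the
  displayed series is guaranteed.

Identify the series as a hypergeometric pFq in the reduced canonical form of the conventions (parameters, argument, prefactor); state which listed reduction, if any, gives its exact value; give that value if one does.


Prefactor \frac{1}{2}, argument -\frac{7}{8}: 3F2 with upper {-4, -\frac{2}{3}, -\frac{1}{4}} over lower {-\frac{1}{3}, 3}. Verdict: terminating - the sum ends at index 4 because -4 is a negative integer; exact evaluation follows. Value: \frac{139308439}{838860800}.

Structural cue: x = -\frac{7}{8} and the ratio is unreduced: k^2 + 1 divides both sides (C = 1/2, x = -7/8).
Ratio: r(k) = -\frac{7}{8} * (k-4) (k-\frac{2}{3}) (k-\frac{1}{4}) / [(k-\frac{1}{3}) (k+3) (k+1)] - rational in k, leading ratio -\frac{7}{8}; with t_0 = \frac{1}{2}, classification follows.


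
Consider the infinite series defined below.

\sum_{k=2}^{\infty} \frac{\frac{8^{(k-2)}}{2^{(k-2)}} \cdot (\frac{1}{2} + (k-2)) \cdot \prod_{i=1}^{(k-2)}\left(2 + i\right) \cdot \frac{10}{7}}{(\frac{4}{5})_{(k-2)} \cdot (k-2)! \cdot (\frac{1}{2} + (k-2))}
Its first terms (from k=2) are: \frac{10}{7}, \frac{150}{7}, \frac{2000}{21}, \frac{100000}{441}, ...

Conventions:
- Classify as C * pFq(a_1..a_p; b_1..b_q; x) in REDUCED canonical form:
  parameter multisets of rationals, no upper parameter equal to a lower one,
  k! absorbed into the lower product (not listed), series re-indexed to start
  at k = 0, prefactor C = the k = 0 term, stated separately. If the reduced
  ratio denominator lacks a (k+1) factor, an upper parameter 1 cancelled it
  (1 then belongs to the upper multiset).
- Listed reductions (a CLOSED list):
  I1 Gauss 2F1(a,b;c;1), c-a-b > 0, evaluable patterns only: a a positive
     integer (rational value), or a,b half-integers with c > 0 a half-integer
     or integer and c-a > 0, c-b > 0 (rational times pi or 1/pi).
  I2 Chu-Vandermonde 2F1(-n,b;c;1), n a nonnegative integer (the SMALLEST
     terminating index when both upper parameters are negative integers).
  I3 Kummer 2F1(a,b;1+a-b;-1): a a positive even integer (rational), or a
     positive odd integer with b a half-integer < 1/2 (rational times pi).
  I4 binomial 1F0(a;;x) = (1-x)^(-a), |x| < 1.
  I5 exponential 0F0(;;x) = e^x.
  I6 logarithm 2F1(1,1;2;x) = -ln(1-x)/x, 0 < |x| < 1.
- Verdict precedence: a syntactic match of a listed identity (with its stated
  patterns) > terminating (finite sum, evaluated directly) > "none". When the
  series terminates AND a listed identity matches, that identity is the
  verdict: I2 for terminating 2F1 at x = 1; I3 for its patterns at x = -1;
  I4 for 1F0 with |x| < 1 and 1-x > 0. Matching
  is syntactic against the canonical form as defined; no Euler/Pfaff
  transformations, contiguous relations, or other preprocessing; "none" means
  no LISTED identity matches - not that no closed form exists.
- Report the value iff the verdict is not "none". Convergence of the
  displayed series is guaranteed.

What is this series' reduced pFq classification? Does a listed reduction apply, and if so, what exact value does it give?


With C = \frac{10}{7}: the canonical form is 1F1(3; \frac{4}{5}; 4). Verdict: none - this 1F1 at x = 4 matches no listed pattern, and upper {3} holds no stopper.

The tell: t_0 being \frac{10}{7}, the two k-th powers (C = 10/7) combine into one argument.
Step ratio: r(k) = 4 * (k+3) / [(k+\frac{4}{5}) (k+1)] ; factor over Q: parameters, x = 4, and C = \frac{10}{7}.


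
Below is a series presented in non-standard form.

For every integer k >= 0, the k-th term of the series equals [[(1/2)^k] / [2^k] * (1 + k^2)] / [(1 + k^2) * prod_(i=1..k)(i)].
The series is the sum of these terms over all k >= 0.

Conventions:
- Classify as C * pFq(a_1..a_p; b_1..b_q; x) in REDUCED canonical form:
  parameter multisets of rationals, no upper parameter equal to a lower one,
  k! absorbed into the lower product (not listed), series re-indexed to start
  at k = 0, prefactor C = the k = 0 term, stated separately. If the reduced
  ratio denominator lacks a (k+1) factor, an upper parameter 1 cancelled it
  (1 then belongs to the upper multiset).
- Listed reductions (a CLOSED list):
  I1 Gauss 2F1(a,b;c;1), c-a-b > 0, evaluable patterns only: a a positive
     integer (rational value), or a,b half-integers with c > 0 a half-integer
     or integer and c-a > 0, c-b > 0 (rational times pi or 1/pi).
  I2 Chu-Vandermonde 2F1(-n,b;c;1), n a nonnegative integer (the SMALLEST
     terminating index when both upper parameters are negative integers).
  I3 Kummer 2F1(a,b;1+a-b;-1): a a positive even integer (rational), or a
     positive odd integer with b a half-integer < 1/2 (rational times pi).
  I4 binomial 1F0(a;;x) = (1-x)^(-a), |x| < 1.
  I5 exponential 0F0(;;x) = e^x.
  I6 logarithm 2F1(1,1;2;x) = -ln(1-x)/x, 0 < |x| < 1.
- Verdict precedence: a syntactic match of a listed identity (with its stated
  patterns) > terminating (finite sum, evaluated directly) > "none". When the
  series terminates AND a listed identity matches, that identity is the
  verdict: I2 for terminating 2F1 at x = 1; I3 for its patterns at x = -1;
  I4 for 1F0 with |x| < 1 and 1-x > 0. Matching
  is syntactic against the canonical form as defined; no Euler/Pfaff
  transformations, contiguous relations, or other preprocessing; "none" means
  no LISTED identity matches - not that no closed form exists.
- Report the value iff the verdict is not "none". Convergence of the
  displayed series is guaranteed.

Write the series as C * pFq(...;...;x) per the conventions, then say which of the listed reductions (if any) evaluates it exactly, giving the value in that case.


First insight: x = (1/4) and k^2 + 1 divides numerator and denominator alike; C = 1, x = 1/4 after cancelling.
Step ratio: r(k) = (1/4) * 1 / [(k+1)] - rational in k. x = (1/4); t_0 = 1; negate the roots.

With C = 1: the canonical form is 0F0(-; -; 1/4). Verdict: the exponential series (I5) applies (the 0F0 exponential series at x = 1/4). Its exact value is e^(1/4).


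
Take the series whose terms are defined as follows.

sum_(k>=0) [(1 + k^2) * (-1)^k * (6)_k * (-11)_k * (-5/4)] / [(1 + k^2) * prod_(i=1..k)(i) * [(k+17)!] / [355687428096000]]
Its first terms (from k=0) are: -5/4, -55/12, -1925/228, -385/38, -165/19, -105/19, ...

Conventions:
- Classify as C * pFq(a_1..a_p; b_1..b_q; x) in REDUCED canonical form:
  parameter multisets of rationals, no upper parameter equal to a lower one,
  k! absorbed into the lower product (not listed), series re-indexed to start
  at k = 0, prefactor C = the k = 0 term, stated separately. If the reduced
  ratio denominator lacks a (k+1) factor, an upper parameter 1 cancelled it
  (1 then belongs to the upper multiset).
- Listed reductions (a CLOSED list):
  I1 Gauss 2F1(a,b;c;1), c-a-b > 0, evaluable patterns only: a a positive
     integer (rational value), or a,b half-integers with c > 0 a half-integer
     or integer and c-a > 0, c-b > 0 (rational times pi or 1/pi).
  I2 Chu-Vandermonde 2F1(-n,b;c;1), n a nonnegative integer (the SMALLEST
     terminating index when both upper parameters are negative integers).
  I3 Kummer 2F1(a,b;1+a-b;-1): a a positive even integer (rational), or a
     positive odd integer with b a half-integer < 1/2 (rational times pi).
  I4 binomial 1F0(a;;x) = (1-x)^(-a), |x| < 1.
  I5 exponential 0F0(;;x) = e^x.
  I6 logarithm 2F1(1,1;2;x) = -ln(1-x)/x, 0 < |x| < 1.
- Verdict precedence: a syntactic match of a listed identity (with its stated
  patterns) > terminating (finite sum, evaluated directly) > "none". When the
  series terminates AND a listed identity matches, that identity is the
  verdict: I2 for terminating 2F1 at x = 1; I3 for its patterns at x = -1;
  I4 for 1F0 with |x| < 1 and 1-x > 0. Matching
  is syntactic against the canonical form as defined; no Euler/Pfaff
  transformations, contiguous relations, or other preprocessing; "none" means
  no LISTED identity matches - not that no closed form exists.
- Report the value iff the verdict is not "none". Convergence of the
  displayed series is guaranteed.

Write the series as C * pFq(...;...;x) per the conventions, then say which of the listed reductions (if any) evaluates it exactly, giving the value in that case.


The series (x = -1) is 2F1: upper {-11, 6}, lower {18}, prefactor -5/4. Verdict at x = -1: Kummer's theorem (I3) matches (x = -1; c = 18 equals 1+a-b for upper {-11, 6}: listed pattern). Hence: -85/2.

Structural cue: with t_0 = -5/4, the product of the first k integers (C = -5/4) is k!.
Consecutive-term ratio: r(k) = (-1) * (k-11) (k+6) / [(k+18) (k+1)] - rational in k, leading ratio (-1); with t_0 = -5/4, classification follows.


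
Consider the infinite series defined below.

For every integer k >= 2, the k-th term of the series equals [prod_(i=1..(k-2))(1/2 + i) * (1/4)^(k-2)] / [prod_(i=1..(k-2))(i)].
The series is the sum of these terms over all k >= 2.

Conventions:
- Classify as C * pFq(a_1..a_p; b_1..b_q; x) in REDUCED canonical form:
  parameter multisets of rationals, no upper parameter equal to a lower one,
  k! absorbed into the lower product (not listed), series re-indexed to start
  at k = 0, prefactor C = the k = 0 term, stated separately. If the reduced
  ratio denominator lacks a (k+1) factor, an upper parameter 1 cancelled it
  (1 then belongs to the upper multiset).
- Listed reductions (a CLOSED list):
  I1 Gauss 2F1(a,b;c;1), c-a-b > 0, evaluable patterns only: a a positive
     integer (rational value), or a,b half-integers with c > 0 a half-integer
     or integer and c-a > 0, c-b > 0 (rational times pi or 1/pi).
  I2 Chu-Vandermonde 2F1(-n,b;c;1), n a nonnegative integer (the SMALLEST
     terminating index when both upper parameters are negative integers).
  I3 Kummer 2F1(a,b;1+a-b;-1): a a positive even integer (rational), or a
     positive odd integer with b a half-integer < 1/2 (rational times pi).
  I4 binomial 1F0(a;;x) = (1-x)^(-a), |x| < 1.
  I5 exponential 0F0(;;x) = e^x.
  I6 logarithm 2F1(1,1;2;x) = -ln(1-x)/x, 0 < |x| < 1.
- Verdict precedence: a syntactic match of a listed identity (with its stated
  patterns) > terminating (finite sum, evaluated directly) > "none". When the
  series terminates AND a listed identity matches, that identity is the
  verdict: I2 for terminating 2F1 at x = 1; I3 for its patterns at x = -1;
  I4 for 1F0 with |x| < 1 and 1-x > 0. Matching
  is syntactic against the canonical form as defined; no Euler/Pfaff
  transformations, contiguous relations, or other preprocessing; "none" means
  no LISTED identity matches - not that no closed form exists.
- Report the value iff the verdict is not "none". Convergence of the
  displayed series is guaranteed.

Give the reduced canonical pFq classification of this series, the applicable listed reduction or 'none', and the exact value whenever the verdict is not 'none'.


This is 1 * 1F0(3/2; -; 1/4) in reduced canonical form. Verdict: the I4 binomial reduction applies (the 1F0 binomial series: exponent -3/2, x = 1/4). Value: (3/4)^(-3/2).

The tell: from the first term 1: the running product (C = 1) telescopes to a rising factorial.
Adjacent-term ratio: r(k) = (1/4) * (k+3/2) / [(k+1)] ; factor over Q: parameters, x = (1/4), and C = 1.


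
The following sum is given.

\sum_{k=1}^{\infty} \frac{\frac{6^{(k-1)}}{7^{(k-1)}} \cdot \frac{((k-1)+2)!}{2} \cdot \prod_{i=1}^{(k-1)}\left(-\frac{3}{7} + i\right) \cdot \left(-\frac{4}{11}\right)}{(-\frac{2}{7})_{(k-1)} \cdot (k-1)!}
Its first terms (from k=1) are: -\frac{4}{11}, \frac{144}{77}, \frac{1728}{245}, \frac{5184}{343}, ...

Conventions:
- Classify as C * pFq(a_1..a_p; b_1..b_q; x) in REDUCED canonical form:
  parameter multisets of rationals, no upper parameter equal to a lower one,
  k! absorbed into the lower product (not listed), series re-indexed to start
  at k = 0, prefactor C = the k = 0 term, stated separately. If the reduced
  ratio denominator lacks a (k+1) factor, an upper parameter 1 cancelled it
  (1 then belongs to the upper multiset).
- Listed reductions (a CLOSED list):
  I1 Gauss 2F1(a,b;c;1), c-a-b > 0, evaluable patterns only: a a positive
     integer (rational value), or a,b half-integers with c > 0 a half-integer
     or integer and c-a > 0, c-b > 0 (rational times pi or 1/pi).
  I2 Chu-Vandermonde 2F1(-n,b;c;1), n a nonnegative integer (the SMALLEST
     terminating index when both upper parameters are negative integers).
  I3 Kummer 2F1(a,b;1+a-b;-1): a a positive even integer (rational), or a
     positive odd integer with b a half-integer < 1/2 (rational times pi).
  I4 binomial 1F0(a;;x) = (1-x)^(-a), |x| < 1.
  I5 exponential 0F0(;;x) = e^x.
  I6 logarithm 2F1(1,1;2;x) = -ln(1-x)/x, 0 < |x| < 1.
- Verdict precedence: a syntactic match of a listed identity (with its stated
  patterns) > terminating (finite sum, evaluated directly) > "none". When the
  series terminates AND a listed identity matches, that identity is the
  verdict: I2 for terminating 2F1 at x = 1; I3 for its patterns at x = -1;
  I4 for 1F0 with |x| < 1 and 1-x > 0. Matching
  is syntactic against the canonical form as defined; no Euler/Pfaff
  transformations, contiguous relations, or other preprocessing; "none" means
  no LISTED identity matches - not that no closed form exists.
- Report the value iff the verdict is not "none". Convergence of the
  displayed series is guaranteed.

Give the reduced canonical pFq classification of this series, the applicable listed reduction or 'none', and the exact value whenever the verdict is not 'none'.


With C = -\frac{4}{11}: the canonical form is 2F1(\frac{4}{7}, 3; -\frac{2}{7}; \frac{6}{7}). Verdict: none. A 2F1 with upper {\frac{4}{7}, 3} fits none of I1-I6 at x = \frac{6}{7}; the sum runs forever.

Key observation: t_0 being -\frac{4}{11}, the running product (C = -4/11, x = 6/7) telescopes to a rising factorial.
Term ratio: r(k) = \frac{6}{7} * (k+\frac{4}{7}) (k+3) / [(k-\frac{2}{7}) (k+1)] ; factor over Q: parameters, x = \frac{6}{7}, and C = -\frac{4}{11}.


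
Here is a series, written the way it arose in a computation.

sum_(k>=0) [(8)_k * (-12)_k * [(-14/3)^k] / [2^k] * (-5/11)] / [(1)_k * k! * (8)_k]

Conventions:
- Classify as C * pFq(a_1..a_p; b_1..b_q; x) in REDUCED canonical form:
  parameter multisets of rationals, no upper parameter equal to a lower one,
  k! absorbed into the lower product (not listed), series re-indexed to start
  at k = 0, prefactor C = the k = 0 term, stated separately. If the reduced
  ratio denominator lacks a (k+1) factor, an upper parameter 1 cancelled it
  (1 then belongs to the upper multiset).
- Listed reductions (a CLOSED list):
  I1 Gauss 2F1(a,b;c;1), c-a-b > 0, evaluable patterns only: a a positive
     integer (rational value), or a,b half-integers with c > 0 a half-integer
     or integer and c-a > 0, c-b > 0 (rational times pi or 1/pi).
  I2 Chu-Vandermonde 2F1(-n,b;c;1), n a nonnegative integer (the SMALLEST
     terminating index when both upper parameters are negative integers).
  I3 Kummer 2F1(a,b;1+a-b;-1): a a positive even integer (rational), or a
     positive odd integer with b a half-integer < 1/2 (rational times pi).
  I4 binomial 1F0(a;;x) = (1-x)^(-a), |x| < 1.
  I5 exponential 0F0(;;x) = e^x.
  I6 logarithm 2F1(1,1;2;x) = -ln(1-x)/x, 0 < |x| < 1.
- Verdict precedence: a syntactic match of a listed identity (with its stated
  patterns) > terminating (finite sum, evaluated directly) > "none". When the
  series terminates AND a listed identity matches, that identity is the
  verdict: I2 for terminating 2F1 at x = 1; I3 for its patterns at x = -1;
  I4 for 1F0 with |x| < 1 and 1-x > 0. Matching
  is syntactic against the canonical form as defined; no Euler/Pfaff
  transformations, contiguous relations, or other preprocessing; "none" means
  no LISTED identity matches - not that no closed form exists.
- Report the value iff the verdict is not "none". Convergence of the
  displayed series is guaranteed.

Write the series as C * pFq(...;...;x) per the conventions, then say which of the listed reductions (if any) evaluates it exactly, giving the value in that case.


Key step: from the first term -5/11: the parameter 8 appears in both the upper and lower lists and cancels.
Adjacent-term ratio: r(k) = (-7/3) * (k-12) / [(k+1) (k+1)] - rational in k. x = (-7/3); t_0 = -5/11; negate the roots.

Classification (C = -5/11): 1F1 with upper {-12}, lower {1}, argument x = -7/3. Verdict: terminating - upper parameter -12 makes this a finite sum (last index 12), evaluated exactly. Hence: -73485435396796807/80004913781760.


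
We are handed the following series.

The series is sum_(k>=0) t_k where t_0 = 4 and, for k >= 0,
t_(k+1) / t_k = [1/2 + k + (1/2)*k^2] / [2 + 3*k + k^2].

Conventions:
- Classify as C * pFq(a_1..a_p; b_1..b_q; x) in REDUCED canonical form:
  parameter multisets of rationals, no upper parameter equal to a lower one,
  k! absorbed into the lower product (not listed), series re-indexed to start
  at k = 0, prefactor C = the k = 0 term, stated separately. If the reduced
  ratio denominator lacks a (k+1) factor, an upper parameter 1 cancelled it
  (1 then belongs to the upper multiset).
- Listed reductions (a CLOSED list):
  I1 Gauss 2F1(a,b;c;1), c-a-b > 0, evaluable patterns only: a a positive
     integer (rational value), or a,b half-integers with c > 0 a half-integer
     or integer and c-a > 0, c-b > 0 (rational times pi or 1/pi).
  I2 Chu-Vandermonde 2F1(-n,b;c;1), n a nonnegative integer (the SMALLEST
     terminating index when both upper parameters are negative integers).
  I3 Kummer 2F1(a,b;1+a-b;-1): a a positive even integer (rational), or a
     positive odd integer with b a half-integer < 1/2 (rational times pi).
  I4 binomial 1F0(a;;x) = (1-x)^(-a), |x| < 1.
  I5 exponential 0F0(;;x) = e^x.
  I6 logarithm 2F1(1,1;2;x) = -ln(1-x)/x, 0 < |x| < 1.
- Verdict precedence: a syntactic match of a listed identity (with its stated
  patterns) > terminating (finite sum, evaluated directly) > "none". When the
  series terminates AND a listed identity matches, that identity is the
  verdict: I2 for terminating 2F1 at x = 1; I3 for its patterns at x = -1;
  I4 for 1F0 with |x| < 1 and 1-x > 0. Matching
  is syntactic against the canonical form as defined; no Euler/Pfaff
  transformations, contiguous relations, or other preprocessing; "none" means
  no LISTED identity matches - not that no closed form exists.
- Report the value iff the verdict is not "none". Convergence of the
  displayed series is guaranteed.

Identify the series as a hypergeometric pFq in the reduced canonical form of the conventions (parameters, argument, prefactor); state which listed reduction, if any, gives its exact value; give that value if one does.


Prefactor 4, argument 1/2: 2F1 with upper {1, 1} over lower {2}. Verdict (x = 1/2): logarithm (I6) applies (the logarithm: parameters (1,1;2), x = 1/2). Its exact value is (-8) * ln(1/2).

The tell: from the first term 4: factor the ratio over Q (prefactor 4): negated roots = parameters.
Term ratio: r(k) = (1/2) * (k+1) (k+1) / [(k+2) (k+1)] - rational in k. x = (1/2); t_0 = 4; negate the roots.


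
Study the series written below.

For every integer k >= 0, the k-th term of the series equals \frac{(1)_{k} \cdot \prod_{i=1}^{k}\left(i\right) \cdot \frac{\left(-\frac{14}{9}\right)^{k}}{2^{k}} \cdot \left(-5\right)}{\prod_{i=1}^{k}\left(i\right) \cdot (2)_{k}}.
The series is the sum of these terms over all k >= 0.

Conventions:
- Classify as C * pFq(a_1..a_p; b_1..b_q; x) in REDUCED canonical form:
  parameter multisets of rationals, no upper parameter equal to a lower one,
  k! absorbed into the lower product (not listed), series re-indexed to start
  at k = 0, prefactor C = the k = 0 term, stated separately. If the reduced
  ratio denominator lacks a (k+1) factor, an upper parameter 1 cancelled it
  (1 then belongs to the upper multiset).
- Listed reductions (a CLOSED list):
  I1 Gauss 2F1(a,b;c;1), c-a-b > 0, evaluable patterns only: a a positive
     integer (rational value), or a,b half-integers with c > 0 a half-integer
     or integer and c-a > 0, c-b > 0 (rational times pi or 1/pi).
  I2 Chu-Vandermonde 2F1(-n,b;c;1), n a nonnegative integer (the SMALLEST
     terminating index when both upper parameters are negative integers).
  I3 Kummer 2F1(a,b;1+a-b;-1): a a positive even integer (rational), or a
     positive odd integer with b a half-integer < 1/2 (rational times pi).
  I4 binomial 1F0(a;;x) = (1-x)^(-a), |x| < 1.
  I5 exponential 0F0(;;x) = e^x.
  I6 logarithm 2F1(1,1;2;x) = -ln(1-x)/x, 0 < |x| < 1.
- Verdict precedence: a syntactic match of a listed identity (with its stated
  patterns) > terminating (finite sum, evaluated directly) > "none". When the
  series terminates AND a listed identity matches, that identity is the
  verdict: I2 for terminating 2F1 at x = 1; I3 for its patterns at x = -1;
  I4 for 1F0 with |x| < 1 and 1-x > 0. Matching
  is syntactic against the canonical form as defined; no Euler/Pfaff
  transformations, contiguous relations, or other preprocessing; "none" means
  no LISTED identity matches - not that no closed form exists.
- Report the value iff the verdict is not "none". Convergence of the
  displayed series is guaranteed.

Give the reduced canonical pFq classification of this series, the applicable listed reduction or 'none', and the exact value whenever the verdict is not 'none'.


This is -5 * 2F1(1, 1; 2; -\frac{7}{9}) in reduced canonical form. Verdict at x = -\frac{7}{9}: logarithm (I6) matches (the logarithm: parameters (1,1;2), x = -\frac{7}{9}). Sum: \left(-\frac{45}{7}\right) \cdot \ln\left(\frac{16}{9}\right).

Key observation: t_0 being -5, the two k-th powers (prefactor -5) combine into one argument.
Ratio: r(k) = -\frac{7}{9} * (k+1) (k+1) / [(k+2) (k+1)] - poly over poly, x = -\frac{7}{9} from leading terms; C = -5 at k = 0.


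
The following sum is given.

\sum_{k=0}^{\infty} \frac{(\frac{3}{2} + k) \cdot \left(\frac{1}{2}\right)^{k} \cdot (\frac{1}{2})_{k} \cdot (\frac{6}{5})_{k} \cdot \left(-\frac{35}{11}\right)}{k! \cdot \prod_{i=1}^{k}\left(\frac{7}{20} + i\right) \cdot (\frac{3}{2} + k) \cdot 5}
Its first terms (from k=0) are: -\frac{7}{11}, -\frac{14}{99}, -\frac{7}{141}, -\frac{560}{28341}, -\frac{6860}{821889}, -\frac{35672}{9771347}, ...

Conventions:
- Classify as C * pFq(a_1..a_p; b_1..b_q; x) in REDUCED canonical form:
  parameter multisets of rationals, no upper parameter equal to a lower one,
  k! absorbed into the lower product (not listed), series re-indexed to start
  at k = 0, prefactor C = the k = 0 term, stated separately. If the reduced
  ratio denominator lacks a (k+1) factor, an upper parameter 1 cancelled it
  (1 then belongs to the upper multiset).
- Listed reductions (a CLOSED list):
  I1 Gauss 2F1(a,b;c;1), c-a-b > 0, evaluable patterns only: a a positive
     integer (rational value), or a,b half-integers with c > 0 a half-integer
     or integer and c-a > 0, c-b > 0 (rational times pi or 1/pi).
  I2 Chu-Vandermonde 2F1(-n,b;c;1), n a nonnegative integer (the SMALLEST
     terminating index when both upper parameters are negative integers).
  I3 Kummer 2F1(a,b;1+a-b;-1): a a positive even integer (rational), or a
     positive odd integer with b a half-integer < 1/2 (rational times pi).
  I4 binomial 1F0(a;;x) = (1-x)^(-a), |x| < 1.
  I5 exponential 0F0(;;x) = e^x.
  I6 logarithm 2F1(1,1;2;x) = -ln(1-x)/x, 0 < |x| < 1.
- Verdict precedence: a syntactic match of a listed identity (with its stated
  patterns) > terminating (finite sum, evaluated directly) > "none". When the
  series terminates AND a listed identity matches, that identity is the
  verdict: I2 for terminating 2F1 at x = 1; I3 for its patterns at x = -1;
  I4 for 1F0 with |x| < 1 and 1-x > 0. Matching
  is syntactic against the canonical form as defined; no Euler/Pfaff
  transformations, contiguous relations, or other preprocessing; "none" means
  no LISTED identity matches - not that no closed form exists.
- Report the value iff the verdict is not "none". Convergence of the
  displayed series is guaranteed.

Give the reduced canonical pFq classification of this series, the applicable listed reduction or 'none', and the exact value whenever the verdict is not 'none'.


Reduced: x = \frac{1}{2}, 2F1, upper = {\frac{1}{2}, \frac{6}{5}}, lower = {\frac{27}{20}}, C = -\frac{7}{11}. Verdict: none. No listed pattern accepts 2F1(\frac{1}{2}, \frac{6}{5}; \frac{27}{20}; \frac{1}{2}).

Structural cue: t_0 = -\frac{7}{11} here, and k + 3/2 divides numerator and denominator alike; C = -7/11, x = 1/2 after cancelling.
Adjacent-term ratio: r(k) = \frac{1}{2} * (k+\frac{1}{2}) (k+\frac{6}{5}) / [(k+\frac{27}{20}) (k+1)] - rational; roots negated = parameters, x = \frac{1}{2}, C = -\frac{7}{11}.


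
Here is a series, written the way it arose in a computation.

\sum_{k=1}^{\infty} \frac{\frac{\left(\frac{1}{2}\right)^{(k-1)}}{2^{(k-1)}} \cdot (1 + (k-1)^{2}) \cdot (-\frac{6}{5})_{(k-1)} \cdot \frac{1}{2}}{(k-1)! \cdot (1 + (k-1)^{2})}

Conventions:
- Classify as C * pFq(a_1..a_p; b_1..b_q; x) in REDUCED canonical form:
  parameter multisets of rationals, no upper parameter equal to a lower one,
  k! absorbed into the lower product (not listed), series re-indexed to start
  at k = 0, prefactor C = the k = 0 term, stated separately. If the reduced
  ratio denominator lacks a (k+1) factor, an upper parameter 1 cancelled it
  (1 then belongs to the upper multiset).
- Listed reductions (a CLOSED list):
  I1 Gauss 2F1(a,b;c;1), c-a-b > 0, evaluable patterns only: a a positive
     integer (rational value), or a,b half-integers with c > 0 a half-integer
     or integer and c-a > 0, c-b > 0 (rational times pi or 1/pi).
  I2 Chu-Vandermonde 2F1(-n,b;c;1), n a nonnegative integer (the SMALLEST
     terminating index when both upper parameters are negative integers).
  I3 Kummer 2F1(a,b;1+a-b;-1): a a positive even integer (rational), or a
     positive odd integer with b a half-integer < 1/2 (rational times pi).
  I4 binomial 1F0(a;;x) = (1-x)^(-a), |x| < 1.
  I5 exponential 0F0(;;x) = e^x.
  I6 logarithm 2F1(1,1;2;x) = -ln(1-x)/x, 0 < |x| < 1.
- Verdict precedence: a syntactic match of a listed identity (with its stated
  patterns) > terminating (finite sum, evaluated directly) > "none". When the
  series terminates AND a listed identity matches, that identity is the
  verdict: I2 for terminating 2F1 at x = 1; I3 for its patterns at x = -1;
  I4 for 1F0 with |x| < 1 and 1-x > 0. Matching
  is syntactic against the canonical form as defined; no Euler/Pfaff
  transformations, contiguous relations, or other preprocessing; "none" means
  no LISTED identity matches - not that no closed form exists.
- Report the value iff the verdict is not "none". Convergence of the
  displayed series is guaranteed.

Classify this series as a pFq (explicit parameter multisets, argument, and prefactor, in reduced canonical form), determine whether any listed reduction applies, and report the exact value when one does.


Canonical form: C = \frac{1}{2} times 1F0 with upper {-\frac{6}{5}}, lower {-}, x = \frac{1}{4}. Verdict at x = \frac{1}{4}: the I4 binomial reduction matches (the 1F0 binomial series: exponent 6/5, x = \frac{1}{4}). Exact value: \frac{1}{2} \cdot \left(\frac{3}{4}\right)^{\frac{6}{5}}.

Key step: t_0 = \frac{1}{2} here, and the two k-th powers (C = 1/2, x = 1/4) combine into one argument.
Adjacent-term ratio: r(k) = \frac{1}{4} * (k-\frac{6}{5}) / [(k+1)] ; factor over Q: parameters, x = \frac{1}{4}, and C = \frac{1}{2}.


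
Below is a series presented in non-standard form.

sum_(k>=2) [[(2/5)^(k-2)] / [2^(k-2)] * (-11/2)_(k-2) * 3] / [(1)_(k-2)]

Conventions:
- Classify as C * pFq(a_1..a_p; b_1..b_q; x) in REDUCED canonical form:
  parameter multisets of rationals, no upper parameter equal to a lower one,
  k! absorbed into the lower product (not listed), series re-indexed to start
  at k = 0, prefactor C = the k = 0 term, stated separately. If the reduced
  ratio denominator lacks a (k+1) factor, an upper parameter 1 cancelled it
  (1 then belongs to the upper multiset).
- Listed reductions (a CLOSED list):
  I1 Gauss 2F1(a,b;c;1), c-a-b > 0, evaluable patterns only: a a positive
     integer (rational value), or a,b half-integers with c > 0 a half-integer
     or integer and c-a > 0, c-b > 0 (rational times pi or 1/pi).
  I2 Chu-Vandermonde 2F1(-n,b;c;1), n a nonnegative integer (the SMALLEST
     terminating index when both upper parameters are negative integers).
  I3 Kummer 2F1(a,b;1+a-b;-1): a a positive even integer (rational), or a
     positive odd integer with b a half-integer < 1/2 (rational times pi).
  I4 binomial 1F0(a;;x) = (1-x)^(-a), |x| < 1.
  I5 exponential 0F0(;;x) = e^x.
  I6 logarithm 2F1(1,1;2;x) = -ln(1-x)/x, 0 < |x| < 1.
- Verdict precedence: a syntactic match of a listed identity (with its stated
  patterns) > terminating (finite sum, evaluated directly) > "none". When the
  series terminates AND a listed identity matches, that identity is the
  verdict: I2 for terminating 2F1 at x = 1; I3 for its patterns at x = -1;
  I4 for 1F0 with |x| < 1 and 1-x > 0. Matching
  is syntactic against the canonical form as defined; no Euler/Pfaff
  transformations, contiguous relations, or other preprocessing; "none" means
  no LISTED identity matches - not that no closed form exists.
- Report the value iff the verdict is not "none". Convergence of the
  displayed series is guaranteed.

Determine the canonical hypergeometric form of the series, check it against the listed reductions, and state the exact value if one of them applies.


x = 1/5 here; the reduced form reads 1F0, upper {-11/2}, lower {-}, C = 3. Verdict: the I4 binomial reduction applies (the 1F0 binomial series: exponent 11/2, x = 1/5). Hence: 3 * (4/5)^(11/2).

The tell: from the first term 3: the two k-th powers (C = 3, x = 1/5) combine into one argument.
Step ratio: r(k) = (1/5) * (k-11/2) / [(k+1)] - rational in k, leading ratio (1/5); with t_0 = 3, classification follows.


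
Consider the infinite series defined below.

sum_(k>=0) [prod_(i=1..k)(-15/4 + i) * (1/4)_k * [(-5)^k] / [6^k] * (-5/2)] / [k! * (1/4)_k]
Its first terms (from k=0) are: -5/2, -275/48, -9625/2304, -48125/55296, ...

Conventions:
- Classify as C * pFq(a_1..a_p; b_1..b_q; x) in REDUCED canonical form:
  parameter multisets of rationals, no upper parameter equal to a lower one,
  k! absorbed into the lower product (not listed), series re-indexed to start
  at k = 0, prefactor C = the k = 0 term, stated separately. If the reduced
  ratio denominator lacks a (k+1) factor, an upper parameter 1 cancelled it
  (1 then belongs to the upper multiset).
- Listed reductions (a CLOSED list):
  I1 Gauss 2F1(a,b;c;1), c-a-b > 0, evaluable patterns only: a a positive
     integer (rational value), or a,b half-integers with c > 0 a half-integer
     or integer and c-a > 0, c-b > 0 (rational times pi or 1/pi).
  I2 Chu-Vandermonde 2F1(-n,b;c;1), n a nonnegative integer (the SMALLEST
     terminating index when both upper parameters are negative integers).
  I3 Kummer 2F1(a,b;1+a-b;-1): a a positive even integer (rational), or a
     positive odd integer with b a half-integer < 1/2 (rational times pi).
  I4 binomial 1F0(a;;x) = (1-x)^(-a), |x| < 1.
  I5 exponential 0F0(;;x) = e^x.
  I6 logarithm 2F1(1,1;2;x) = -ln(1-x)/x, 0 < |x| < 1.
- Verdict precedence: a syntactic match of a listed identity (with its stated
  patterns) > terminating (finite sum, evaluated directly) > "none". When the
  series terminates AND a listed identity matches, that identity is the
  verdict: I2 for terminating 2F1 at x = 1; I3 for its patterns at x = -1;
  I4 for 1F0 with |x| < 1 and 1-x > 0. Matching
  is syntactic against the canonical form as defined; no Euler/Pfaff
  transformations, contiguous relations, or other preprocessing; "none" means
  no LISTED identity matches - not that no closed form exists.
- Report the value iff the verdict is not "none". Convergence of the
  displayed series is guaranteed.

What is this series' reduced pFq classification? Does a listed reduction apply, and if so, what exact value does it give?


With C = -5/2: the canonical form is 1F0(-11/4; -; -5/6). Verdict at x = -5/6: the I4 binomial reduction matches (the 1F0 binomial series: exponent 11/4, x = -5/6). Value: (-5/2) * (11/6)^(11/4).

First insight: t_0 = -5/2 here, and the two geometric factors (C = -5/2, x = -5/6) combine into one argument.
Term ratio: r(k) = (-5/6) * (k-11/4) / [(k+1)] - rational; roots negated = parameters, x = (-5/6), C = -5/2.


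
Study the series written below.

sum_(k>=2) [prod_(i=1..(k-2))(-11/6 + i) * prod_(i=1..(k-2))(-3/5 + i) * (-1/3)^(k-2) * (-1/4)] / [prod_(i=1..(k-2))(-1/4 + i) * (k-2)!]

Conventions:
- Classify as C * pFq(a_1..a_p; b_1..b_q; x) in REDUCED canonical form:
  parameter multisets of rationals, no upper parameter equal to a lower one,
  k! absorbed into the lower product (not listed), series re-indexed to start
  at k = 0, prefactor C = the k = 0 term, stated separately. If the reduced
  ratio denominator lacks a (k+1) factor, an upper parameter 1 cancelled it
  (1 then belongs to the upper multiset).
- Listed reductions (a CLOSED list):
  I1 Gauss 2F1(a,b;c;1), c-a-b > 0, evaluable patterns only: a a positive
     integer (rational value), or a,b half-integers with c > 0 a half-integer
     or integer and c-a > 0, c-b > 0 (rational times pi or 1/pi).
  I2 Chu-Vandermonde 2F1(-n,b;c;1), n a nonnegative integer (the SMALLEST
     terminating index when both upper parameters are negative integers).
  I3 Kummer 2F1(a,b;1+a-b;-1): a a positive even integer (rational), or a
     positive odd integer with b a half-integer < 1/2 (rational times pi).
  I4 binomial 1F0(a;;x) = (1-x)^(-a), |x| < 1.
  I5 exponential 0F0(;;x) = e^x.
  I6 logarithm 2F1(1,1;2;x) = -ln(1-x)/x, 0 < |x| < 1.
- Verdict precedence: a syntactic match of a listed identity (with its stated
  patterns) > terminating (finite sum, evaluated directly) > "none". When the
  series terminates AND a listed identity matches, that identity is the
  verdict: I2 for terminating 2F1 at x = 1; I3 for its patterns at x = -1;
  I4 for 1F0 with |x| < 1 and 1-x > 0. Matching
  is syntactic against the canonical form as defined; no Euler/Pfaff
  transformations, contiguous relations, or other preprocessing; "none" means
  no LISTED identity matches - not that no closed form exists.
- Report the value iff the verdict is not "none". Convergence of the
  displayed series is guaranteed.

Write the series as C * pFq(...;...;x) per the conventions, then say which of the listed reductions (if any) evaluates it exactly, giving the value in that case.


This is -1/4 * 2F1(-5/6, 2/5; 3/4; -1/3) in reduced canonical form. Verdict: none. No listed pattern accepts 2F1(-5/6, 2/5; 3/4; -1/3).

The tell: t_0 being -1/4, the running product (C = -1/4, x = -1/3) telescopes to a rising factorial.
Step ratio: r(k) = (-1/3) * (k-5/6) (k+2/5) / [(k+3/4) (k+1)] - rational in k. x = (-1/3); t_0 = -1/4; negate the roots.


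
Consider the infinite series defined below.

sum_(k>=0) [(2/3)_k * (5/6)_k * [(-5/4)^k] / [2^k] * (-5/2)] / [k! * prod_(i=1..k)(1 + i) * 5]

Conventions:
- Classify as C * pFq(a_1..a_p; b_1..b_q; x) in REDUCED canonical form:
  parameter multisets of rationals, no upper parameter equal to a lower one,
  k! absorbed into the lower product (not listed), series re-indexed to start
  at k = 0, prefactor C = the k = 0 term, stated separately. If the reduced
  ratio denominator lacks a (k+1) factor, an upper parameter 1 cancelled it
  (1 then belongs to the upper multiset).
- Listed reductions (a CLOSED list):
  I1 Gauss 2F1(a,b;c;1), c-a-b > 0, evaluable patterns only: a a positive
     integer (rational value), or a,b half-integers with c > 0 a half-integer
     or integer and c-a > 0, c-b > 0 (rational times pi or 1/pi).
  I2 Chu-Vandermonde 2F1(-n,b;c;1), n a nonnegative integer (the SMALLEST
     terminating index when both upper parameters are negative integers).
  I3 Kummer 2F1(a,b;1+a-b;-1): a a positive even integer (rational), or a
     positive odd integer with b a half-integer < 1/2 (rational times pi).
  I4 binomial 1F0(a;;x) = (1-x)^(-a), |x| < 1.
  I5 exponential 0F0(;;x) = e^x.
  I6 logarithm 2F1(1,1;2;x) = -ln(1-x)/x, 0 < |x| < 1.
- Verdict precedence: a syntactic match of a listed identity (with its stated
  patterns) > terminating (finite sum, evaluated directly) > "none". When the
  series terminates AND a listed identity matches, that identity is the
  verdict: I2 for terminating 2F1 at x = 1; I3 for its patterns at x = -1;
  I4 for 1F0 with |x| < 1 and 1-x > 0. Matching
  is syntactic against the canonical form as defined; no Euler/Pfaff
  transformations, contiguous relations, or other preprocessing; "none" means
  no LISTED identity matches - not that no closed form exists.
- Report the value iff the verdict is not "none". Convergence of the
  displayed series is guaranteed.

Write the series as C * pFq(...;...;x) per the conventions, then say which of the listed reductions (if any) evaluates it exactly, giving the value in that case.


This is -1/2 * 2F1(2/3, 5/6; 2; -5/8) in reduced canonical form. Verdict: none. A 2F1 with upper {2/3, 5/6} fits none of I1-I6 at x = -5/8; the sum runs forever.

Key observation: with t_0 = -1/2, the two k-th powers (C = -1/2) combine into one argument.
Ratio: r(k) = (-5/8) * (k+2/3) (k+5/6) / [(k+2) (k+1)] - rational in k. x = (-5/8); t_0 = -1/2; negate the roots.


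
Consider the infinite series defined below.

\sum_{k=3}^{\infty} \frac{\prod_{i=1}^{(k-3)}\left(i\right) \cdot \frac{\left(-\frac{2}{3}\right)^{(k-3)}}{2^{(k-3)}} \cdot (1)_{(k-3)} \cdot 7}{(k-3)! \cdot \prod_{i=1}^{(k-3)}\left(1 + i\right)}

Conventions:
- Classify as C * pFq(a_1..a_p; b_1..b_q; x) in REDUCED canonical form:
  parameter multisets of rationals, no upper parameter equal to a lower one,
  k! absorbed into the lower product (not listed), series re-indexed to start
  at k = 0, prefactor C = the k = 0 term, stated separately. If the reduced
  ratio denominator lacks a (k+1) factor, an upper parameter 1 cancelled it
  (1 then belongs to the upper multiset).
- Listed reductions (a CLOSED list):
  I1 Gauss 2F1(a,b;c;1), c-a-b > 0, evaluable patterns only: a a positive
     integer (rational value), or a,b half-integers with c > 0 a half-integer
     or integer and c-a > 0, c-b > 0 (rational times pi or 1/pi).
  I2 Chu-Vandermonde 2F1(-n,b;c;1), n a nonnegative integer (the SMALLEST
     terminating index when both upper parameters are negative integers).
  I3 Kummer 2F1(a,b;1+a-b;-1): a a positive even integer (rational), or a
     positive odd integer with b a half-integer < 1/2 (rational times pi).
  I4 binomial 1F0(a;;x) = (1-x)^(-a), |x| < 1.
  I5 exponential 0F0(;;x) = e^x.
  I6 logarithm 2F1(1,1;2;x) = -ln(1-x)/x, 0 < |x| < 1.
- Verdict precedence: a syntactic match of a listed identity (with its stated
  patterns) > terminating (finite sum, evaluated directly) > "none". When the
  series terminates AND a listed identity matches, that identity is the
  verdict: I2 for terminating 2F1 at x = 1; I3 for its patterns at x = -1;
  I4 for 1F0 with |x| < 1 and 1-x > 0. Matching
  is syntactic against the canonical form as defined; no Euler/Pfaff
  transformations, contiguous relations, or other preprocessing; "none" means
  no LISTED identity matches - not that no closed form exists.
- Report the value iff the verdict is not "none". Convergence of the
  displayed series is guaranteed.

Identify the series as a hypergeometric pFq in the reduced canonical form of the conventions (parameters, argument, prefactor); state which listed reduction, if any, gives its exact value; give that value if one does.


Classification (C = 7): 2F1 with upper {1, 1}, lower {2}, argument x = -\frac{1}{3}. Verdict: the logarithmic series (I6) applies (the logarithm: parameters (1,1;2), x = -\frac{1}{3}). Sum: 21 \cdot \ln\left(\frac{4}{3}\right).

Key step: with t_0 = 7, the two k-th powers (C = 7, x = -1/3) combine into one argument.
Adjacent-term ratio: r(k) = -\frac{1}{3} * (k+1) (k+1) / [(k+2) (k+1)] - poly over poly, x = -\frac{1}{3} from leading terms; C = 7 at k = 0.
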